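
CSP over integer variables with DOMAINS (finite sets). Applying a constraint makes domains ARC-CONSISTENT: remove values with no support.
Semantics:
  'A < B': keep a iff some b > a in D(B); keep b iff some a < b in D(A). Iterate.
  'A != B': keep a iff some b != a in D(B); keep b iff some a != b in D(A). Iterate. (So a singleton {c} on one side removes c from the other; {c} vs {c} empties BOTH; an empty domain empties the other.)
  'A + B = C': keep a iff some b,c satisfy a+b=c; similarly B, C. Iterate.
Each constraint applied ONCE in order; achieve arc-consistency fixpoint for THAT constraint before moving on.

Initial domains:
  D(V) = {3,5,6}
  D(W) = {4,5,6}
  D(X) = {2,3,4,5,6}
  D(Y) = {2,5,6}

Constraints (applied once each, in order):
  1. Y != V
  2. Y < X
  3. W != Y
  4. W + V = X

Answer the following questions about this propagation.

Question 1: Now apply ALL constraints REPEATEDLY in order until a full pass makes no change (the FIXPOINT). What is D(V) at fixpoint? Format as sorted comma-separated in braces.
pass 0 (initial): D(V)={3,5,6}
pass 1: V {3,5,6}->{}; W {4,5,6}->{}; X {2,3,4,5,6}->{}; Y {2,5,6}->{2,5}
pass 2: Y {2,5}->{}
pass 3: no change
Fixpoint after 3 passes: D(V) = {}

Answer: {}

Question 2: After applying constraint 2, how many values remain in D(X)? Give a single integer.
Answer: 4

Derivation:
Constraint 1 (Y != V) on D(Y)={2,5,6} D(V)={3,5,6}: no change
Constraint 2 (Y < X) on D(Y)={2,5,6} D(X)={2,3,4,5,6}: Y {2,5,6}->{2,5}; X {2,3,4,5,6}->{3,4,5,6}
So after constraint 2: D(X)={3,4,5,6}, size = 4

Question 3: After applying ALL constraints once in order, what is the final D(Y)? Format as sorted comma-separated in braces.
Constraint 1 (Y != V) on D(Y)={2,5,6} D(V)={3,5,6}: no change
Constraint 2 (Y < X) on D(Y)={2,5,6} D(X)={2,3,4,5,6}: Y {2,5,6}->{2,5}; X {2,3,4,5,6}->{3,4,5,6}
Constraint 3 (W != Y) on D(W)={4,5,6} D(Y)={2,5}: no change
Constraint 4 (W + V = X) on D(W)={4,5,6} D(V)={3,5,6} D(X)={3,4,5,6}: W {4,5,6}->{}; V {3,5,6}->{}; X {3,4,5,6}->{}
So after all 4 constraints: D(Y) = {2,5}

Answer: {2,5}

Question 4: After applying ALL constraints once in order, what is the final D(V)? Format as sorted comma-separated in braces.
Constraint 1 (Y != V) on D(Y)={2,5,6} D(V)={3,5,6}: no change
Constraint 2 (Y < X) on D(Y)={2,5,6} D(X)={2,3,4,5,6}: Y {2,5,6}->{2,5}; X {2,3,4,5,6}->{3,4,5,6}
Constraint 3 (W != Y) on D(W)={4,5,6} D(Y)={2,5}: no change
Constraint 4 (W + V = X) on D(W)={4,5,6} D(V)={3,5,6} D(X)={3,4,5,6}: W {4,5,6}->{}; V {3,5,6}->{}; X {3,4,5,6}->{}
So after all 4 constraints: D(V) = {}

Answer: {}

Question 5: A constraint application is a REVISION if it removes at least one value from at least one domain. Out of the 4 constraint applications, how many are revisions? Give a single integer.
Constraint 1 (Y != V) on D(Y)={2,5,6} D(V)={3,5,6}: no change => not a revision
Constraint 2 (Y < X) on D(Y)={2,5,6} D(X)={2,3,4,5,6}: Y {2,5,6}->{2,5}; X {2,3,4,5,6}->{3,4,5,6} => REVISION
Constraint 3 (W != Y) on D(W)={4,5,6} D(Y)={2,5}: no change => not a revision
Constraint 4 (W + V = X) on D(W)={4,5,6} D(V)={3,5,6} D(X)={3,4,5,6}: W {4,5,6}->{}; V {3,5,6}->{}; X {3,4,5,6}->{} => REVISION
Total revisions = 2

Answer: 2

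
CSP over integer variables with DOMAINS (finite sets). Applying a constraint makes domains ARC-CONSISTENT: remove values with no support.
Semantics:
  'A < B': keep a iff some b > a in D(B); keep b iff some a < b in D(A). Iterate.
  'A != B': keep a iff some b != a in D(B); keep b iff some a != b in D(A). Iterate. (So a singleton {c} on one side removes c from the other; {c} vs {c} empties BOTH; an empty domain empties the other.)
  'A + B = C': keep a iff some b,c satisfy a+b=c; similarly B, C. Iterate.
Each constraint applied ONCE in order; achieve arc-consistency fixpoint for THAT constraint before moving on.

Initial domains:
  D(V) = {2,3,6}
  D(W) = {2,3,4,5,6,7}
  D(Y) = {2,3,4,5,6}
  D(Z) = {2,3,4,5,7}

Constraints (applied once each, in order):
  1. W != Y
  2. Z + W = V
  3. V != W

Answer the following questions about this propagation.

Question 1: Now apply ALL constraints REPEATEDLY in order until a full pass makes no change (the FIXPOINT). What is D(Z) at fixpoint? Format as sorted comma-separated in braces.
pass 0 (initial): D(Z)={2,3,4,5,7}
pass 1: V {2,3,6}->{6}; W {2,3,4,5,6,7}->{2,3,4}; Z {2,3,4,5,7}->{2,3,4}
pass 2: no change
Fixpoint after 2 passes: D(Z) = {2,3,4}

Answer: {2,3,4}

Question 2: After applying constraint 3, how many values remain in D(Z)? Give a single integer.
Answer: 3

Derivation:
Constraint 1 (W != Y) on D(W)={2,3,4,5,6,7} D(Y)={2,3,4,5,6}: no change
Constraint 2 (Z + W = V) on D(Z)={2,3,4,5,7} D(W)={2,3,4,5,6,7} D(V)={2,3,6}: Z {2,3,4,5,7}->{2,3,4}; W {2,3,4,5,6,7}->{2,3,4}; V {2,3,6}->{6}
Constraint 3 (V != W) on D(V)={6} D(W)={2,3,4}: no change
So after constraint 3: D(Z)={2,3,4}, size = 3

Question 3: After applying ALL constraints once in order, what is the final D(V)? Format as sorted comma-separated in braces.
Answer: {6}

Derivation:
Constraint 1 (W != Y) on D(W)={2,3,4,5,6,7} D(Y)={2,3,4,5,6}: no change
Constraint 2 (Z + W = V) on D(Z)={2,3,4,5,7} D(W)={2,3,4,5,6,7} D(V)={2,3,6}: Z {2,3,4,5,7}->{2,3,4}; W {2,3,4,5,6,7}->{2,3,4}; V {2,3,6}->{6}
Constraint 3 (V != W) on D(V)={6} D(W)={2,3,4}: no change
So after all 3 constraints: D(V) = {6}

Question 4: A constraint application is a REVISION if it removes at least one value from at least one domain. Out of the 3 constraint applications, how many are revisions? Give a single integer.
Constraint 1 (W != Y) on D(W)={2,3,4,5,6,7} D(Y)={2,3,4,5,6}: no change => not a revision
Constraint 2 (Z + W = V) on D(Z)={2,3,4,5,7} D(W)={2,3,4,5,6,7} D(V)={2,3,6}: Z {2,3,4,5,7}->{2,3,4}; W {2,3,4,5,6,7}->{2,3,4}; V {2,3,6}->{6} => REVISION
Constraint 3 (V != W) on D(V)={6} D(W)={2,3,4}: no change => not a revision
Total revisions = 1

Answer: 1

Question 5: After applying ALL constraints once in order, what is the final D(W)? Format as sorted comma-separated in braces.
Constraint 1 (W != Y) on D(W)={2,3,4,5,6,7} D(Y)={2,3,4,5,6}: no change
Constraint 2 (Z + W = V) on D(Z)={2,3,4,5,7} D(W)={2,3,4,5,6,7} D(V)={2,3,6}: Z {2,3,4,5,7}->{2,3,4}; W {2,3,4,5,6,7}->{2,3,4}; V {2,3,6}->{6}
Constraint 3 (V != W) on D(V)={6} D(W)={2,3,4}: no change
So after all 3 constraints: D(W) = {2,3,4}

Answer: {2,3,4}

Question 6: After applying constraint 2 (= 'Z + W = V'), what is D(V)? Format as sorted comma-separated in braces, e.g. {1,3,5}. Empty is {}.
Constraint 1 (W != Y) on D(W)={2,3,4,5,6,7} D(Y)={2,3,4,5,6}: no change
Constraint 2 (Z + W = V) on D(Z)={2,3,4,5,7} D(W)={2,3,4,5,6,7} D(V)={2,3,6}: Z {2,3,4,5,7}->{2,3,4}; W {2,3,4,5,6,7}->{2,3,4}; V {2,3,6}->{6}
So after constraint 2: D(V) = {6}

Answer: {6}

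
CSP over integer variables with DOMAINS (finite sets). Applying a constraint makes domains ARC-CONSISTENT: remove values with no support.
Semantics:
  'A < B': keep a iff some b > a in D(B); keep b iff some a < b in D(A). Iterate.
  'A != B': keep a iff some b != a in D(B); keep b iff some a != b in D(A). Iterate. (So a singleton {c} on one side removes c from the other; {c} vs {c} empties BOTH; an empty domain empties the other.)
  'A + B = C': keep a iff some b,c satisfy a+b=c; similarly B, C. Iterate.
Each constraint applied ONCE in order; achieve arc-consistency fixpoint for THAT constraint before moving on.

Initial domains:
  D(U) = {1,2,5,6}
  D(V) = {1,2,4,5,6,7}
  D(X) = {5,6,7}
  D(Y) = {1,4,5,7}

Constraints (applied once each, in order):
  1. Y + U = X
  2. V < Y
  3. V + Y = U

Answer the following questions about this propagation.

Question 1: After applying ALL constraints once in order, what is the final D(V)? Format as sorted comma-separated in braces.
Answer: {1,2}

Derivation:
Constraint 1 (Y + U = X) on D(Y)={1,4,5,7} D(U)={1,2,5,6} D(X)={5,6,7}: Y {1,4,5,7}->{1,4,5}
Constraint 2 (V < Y) on D(V)={1,2,4,5,6,7} D(Y)={1,4,5}: V {1,2,4,5,6,7}->{1,2,4}; Y {1,4,5}->{4,5}
Constraint 3 (V + Y = U) on D(V)={1,2,4} D(Y)={4,5} D(U)={1,2,5,6}: V {1,2,4}->{1,2}; U {1,2,5,6}->{5,6}
So after all 3 constraints: D(V) = {1,2}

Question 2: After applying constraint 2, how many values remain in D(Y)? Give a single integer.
Answer: 2

Derivation:
Constraint 1 (Y + U = X) on D(Y)={1,4,5,7} D(U)={1,2,5,6} D(X)={5,6,7}: Y {1,4,5,7}->{1,4,5}
Constraint 2 (V < Y) on D(V)={1,2,4,5,6,7} D(Y)={1,4,5}: V {1,2,4,5,6,7}->{1,2,4}; Y {1,4,5}->{4,5}
So after constraint 2: D(Y)={4,5}, size = 2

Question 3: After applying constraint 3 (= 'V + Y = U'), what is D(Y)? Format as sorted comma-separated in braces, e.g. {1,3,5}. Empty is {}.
Answer: {4,5}

Derivation:
Constraint 1 (Y + U = X) on D(Y)={1,4,5,7} D(U)={1,2,5,6} D(X)={5,6,7}: Y {1,4,5,7}->{1,4,5}
Constraint 2 (V < Y) on D(V)={1,2,4,5,6,7} D(Y)={1,4,5}: V {1,2,4,5,6,7}->{1,2,4}; Y {1,4,5}->{4,5}
Constraint 3 (V + Y = U) on D(V)={1,2,4} D(Y)={4,5} D(U)={1,2,5,6}: V {1,2,4}->{1,2}; U {1,2,5,6}->{5,6}
So after constraint 3: D(Y) = {4,5}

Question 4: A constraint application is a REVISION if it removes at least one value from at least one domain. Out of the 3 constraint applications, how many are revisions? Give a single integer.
Answer: 3

Derivation:
Constraint 1 (Y + U = X) on D(Y)={1,4,5,7} D(U)={1,2,5,6} D(X)={5,6,7}: Y {1,4,5,7}->{1,4,5} => REVISION
Constraint 2 (V < Y) on D(V)={1,2,4,5,6,7} D(Y)={1,4,5}: V {1,2,4,5,6,7}->{1,2,4}; Y {1,4,5}->{4,5} => REVISION
Constraint 3 (V + Y = U) on D(V)={1,2,4} D(Y)={4,5} D(U)={1,2,5,6}: V {1,2,4}->{1,2}; U {1,2,5,6}->{5,6} => REVISION
Total revisions = 3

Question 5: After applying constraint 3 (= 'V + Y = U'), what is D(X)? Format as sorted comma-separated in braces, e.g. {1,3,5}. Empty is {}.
Answer: {5,6,7}

Derivation:
Constraint 1 (Y + U = X) on D(Y)={1,4,5,7} D(U)={1,2,5,6} D(X)={5,6,7}: Y {1,4,5,7}->{1,4,5}
Constraint 2 (V < Y) on D(V)={1,2,4,5,6,7} D(Y)={1,4,5}: V {1,2,4,5,6,7}->{1,2,4}; Y {1,4,5}->{4,5}
Constraint 3 (V + Y = U) on D(V)={1,2,4} D(Y)={4,5} D(U)={1,2,5,6}: V {1,2,4}->{1,2}; U {1,2,5,6}->{5,6}
So after constraint 3: D(X) = {5,6,7}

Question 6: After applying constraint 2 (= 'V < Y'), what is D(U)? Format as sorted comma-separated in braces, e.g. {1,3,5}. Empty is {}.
Constraint 1 (Y + U = X) on D(Y)={1,4,5,7} D(U)={1,2,5,6} D(X)={5,6,7}: Y {1,4,5,7}->{1,4,5}
Constraint 2 (V < Y) on D(V)={1,2,4,5,6,7} D(Y)={1,4,5}: V {1,2,4,5,6,7}->{1,2,4}; Y {1,4,5}->{4,5}
So after constraint 2: D(U) = {1,2,5,6}

Answer: {1,2,5,6}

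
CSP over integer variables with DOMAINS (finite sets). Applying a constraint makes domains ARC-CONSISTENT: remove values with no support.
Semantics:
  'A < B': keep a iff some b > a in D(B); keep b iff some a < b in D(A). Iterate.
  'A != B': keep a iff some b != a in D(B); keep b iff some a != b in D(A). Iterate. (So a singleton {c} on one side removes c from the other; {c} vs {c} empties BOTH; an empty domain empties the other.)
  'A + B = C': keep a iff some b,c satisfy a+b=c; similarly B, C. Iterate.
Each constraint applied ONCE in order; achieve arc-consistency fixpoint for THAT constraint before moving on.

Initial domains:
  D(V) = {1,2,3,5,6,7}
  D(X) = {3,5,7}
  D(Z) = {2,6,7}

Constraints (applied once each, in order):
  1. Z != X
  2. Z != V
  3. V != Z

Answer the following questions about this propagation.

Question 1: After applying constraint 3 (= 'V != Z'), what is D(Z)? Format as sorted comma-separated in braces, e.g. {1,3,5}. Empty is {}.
Constraint 1 (Z != X) on D(Z)={2,6,7} D(X)={3,5,7}: no change
Constraint 2 (Z != V) on D(Z)={2,6,7} D(V)={1,2,3,5,6,7}: no change
Constraint 3 (V != Z) on D(V)={1,2,3,5,6,7} D(Z)={2,6,7}: no change
So after constraint 3: D(Z) = {2,6,7}

Answer: {2,6,7}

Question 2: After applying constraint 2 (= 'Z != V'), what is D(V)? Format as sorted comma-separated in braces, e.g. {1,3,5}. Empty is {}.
Constraint 1 (Z != X) on D(Z)={2,6,7} D(X)={3,5,7}: no change
Constraint 2 (Z != V) on D(Z)={2,6,7} D(V)={1,2,3,5,6,7}: no change
So after constraint 2: D(V) = {1,2,3,5,6,7}

Answer: {1,2,3,5,6,7}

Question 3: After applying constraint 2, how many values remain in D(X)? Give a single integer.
Constraint 1 (Z != X) on D(Z)={2,6,7} D(X)={3,5,7}: no change
Constraint 2 (Z != V) on D(Z)={2,6,7} D(V)={1,2,3,5,6,7}: no change
So after constraint 2: D(X)={3,5,7}, size = 3

Answer: 3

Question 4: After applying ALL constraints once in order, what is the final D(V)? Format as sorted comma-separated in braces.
Constraint 1 (Z != X) on D(Z)={2,6,7} D(X)={3,5,7}: no change
Constraint 2 (Z != V) on D(Z)={2,6,7} D(V)={1,2,3,5,6,7}: no change
Constraint 3 (V != Z) on D(V)={1,2,3,5,6,7} D(Z)={2,6,7}: no change
So after all 3 constraints: D(V) = {1,2,3,5,6,7}

Answer: {1,2,3,5,6,7}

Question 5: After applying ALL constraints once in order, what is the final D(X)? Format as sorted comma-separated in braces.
Answer: {3,5,7}

Derivation:
Constraint 1 (Z != X) on D(Z)={2,6,7} D(X)={3,5,7}: no change
Constraint 2 (Z != V) on D(Z)={2,6,7} D(V)={1,2,3,5,6,7}: no change
Constraint 3 (V != Z) on D(V)={1,2,3,5,6,7} D(Z)={2,6,7}: no change
So after all 3 constraints: D(X) = {3,5,7}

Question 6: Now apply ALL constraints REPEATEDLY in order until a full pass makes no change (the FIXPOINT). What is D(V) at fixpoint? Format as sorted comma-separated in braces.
Answer: {1,2,3,5,6,7}

Derivation:
pass 0 (initial): D(V)={1,2,3,5,6,7}
pass 1: no change
Fixpoint after 1 passes: D(V) = {1,2,3,5,6,7}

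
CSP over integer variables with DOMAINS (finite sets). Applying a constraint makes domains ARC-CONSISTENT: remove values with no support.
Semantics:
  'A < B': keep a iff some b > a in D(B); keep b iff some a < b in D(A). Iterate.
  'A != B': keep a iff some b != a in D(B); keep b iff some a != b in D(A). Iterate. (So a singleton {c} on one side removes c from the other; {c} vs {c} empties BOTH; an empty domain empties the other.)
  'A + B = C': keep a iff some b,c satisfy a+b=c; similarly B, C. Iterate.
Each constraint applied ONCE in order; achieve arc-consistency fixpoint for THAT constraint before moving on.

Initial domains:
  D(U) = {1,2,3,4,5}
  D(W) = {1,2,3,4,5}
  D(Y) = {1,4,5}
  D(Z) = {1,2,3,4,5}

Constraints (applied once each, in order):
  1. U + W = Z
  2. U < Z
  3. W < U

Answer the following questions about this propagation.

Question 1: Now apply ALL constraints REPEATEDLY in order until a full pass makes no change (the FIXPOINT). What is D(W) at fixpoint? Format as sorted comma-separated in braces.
Answer: {1,2,3}

Derivation:
pass 0 (initial): D(W)={1,2,3,4,5}
pass 1: U {1,2,3,4,5}->{2,3,4}; W {1,2,3,4,5}->{1,2,3}; Z {1,2,3,4,5}->{2,3,4,5}
pass 2: Z {2,3,4,5}->{3,4,5}
pass 3: no change
Fixpoint after 3 passes: D(W) = {1,2,3}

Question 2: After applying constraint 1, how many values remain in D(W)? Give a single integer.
Constraint 1 (U + W = Z) on D(U)={1,2,3,4,5} D(W)={1,2,3,4,5} D(Z)={1,2,3,4,5}: U {1,2,3,4,5}->{1,2,3,4}; W {1,2,3,4,5}->{1,2,3,4}; Z {1,2,3,4,5}->{2,3,4,5}
So after constraint 1: D(W)={1,2,3,4}, size = 4

Answer: 4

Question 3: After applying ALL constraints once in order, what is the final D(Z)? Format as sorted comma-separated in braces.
Constraint 1 (U + W = Z) on D(U)={1,2,3,4,5} D(W)={1,2,3,4,5} D(Z)={1,2,3,4,5}: U {1,2,3,4,5}->{1,2,3,4}; W {1,2,3,4,5}->{1,2,3,4}; Z {1,2,3,4,5}->{2,3,4,5}
Constraint 2 (U < Z) on D(U)={1,2,3,4} D(Z)={2,3,4,5}: no change
Constraint 3 (W < U) on D(W)={1,2,3,4} D(U)={1,2,3,4}: W {1,2,3,4}->{1,2,3}; U {1,2,3,4}->{2,3,4}
So after all 3 constraints: D(Z) = {2,3,4,5}

Answer: {2,3,4,5}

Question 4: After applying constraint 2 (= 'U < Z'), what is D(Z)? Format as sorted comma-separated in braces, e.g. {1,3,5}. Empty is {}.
Constraint 1 (U + W = Z) on D(U)={1,2,3,4,5} D(W)={1,2,3,4,5} D(Z)={1,2,3,4,5}: U {1,2,3,4,5}->{1,2,3,4}; W {1,2,3,4,5}->{1,2,3,4}; Z {1,2,3,4,5}->{2,3,4,5}
Constraint 2 (U < Z) on D(U)={1,2,3,4} D(Z)={2,3,4,5}: no change
So after constraint 2: D(Z) = {2,3,4,5}

Answer: {2,3,4,5}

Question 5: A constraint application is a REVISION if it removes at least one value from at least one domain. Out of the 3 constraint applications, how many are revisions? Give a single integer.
Answer: 2

Derivation:
Constraint 1 (U + W = Z) on D(U)={1,2,3,4,5} D(W)={1,2,3,4,5} D(Z)={1,2,3,4,5}: U {1,2,3,4,5}->{1,2,3,4}; W {1,2,3,4,5}->{1,2,3,4}; Z {1,2,3,4,5}->{2,3,4,5} => REVISION
Constraint 2 (U < Z) on D(U)={1,2,3,4} D(Z)={2,3,4,5}: no change => not a revision
Constraint 3 (W < U) on D(W)={1,2,3,4} D(U)={1,2,3,4}: W {1,2,3,4}->{1,2,3}; U {1,2,3,4}->{2,3,4} => REVISION
Total revisions = 2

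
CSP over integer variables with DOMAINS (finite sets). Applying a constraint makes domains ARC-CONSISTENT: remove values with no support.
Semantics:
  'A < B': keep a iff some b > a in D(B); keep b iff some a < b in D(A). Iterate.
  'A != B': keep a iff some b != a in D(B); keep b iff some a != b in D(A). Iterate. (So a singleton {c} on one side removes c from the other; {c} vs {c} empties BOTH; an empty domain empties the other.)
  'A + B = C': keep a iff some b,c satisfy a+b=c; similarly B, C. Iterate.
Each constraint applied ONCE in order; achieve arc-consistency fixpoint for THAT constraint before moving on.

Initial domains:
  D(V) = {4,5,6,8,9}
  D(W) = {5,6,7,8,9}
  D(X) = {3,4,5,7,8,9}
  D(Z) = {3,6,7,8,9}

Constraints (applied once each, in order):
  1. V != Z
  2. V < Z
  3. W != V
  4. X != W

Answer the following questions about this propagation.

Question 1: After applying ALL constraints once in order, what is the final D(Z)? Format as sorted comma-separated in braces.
Constraint 1 (V != Z) on D(V)={4,5,6,8,9} D(Z)={3,6,7,8,9}: no change
Constraint 2 (V < Z) on D(V)={4,5,6,8,9} D(Z)={3,6,7,8,9}: V {4,5,6,8,9}->{4,5,6,8}; Z {3,6,7,8,9}->{6,7,8,9}
Constraint 3 (W != V) on D(W)={5,6,7,8,9} D(V)={4,5,6,8}: no change
Constraint 4 (X != W) on D(X)={3,4,5,7,8,9} D(W)={5,6,7,8,9}: no change
So after all 4 constraints: D(Z) = {6,7,8,9}

Answer: {6,7,8,9}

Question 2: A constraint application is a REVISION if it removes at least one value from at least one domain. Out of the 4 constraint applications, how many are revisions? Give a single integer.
Constraint 1 (V != Z) on D(V)={4,5,6,8,9} D(Z)={3,6,7,8,9}: no change => not a revision
Constraint 2 (V < Z) on D(V)={4,5,6,8,9} D(Z)={3,6,7,8,9}: V {4,5,6,8,9}->{4,5,6,8}; Z {3,6,7,8,9}->{6,7,8,9} => REVISION
Constraint 3 (W != V) on D(W)={5,6,7,8,9} D(V)={4,5,6,8}: no change => not a revision
Constraint 4 (X != W) on D(X)={3,4,5,7,8,9} D(W)={5,6,7,8,9}: no change => not a revision
Total revisions = 1

Answer: 1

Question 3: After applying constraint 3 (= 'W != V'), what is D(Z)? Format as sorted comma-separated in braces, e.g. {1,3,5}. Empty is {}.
Answer: {6,7,8,9}

Derivation:
Constraint 1 (V != Z) on D(V)={4,5,6,8,9} D(Z)={3,6,7,8,9}: no change
Constraint 2 (V < Z) on D(V)={4,5,6,8,9} D(Z)={3,6,7,8,9}: V {4,5,6,8,9}->{4,5,6,8}; Z {3,6,7,8,9}->{6,7,8,9}
Constraint 3 (W != V) on D(W)={5,6,7,8,9} D(V)={4,5,6,8}: no change
So after constraint 3: D(Z) = {6,7,8,9}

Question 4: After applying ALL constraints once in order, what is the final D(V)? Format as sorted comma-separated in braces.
Constraint 1 (V != Z) on D(V)={4,5,6,8,9} D(Z)={3,6,7,8,9}: no change
Constraint 2 (V < Z) on D(V)={4,5,6,8,9} D(Z)={3,6,7,8,9}: V {4,5,6,8,9}->{4,5,6,8}; Z {3,6,7,8,9}->{6,7,8,9}
Constraint 3 (W != V) on D(W)={5,6,7,8,9} D(V)={4,5,6,8}: no change
Constraint 4 (X != W) on D(X)={3,4,5,7,8,9} D(W)={5,6,7,8,9}: no change
So after all 4 constraints: D(V) = {4,5,6,8}

Answer: {4,5,6,8}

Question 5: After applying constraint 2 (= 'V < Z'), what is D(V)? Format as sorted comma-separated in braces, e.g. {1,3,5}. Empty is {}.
Answer: {4,5,6,8}

Derivation:
Constraint 1 (V != Z) on D(V)={4,5,6,8,9} D(Z)={3,6,7,8,9}: no change
Constraint 2 (V < Z) on D(V)={4,5,6,8,9} D(Z)={3,6,7,8,9}: V {4,5,6,8,9}->{4,5,6,8}; Z {3,6,7,8,9}->{6,7,8,9}
So after constraint 2: D(V) = {4,5,6,8}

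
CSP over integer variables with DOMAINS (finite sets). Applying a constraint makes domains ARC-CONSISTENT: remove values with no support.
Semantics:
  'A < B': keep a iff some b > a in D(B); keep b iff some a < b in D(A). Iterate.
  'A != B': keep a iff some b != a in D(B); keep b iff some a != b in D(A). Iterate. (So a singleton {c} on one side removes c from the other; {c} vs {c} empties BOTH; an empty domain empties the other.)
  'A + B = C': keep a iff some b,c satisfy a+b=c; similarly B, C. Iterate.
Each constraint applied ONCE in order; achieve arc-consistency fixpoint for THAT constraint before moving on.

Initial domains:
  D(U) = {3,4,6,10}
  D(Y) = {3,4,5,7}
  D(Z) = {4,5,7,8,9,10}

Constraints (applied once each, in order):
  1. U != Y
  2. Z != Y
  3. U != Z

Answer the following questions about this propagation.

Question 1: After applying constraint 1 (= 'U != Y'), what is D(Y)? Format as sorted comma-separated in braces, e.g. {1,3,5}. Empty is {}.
Answer: {3,4,5,7}

Derivation:
Constraint 1 (U != Y) on D(U)={3,4,6,10} D(Y)={3,4,5,7}: no change
So after constraint 1: D(Y) = {3,4,5,7}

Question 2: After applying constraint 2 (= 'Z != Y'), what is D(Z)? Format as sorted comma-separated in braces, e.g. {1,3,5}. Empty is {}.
Answer: {4,5,7,8,9,10}

Derivation:
Constraint 1 (U != Y) on D(U)={3,4,6,10} D(Y)={3,4,5,7}: no change
Constraint 2 (Z != Y) on D(Z)={4,5,7,8,9,10} D(Y)={3,4,5,7}: no change
So after constraint 2: D(Z) = {4,5,7,8,9,10}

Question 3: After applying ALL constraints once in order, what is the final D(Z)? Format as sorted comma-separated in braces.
Answer: {4,5,7,8,9,10}

Derivation:
Constraint 1 (U != Y) on D(U)={3,4,6,10} D(Y)={3,4,5,7}: no change
Constraint 2 (Z != Y) on D(Z)={4,5,7,8,9,10} D(Y)={3,4,5,7}: no change
Constraint 3 (U != Z) on D(U)={3,4,6,10} D(Z)={4,5,7,8,9,10}: no change
So after all 3 constraints: D(Z) = {4,5,7,8,9,10}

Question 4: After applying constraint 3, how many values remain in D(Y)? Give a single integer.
Answer: 4

Derivation:
Constraint 1 (U != Y) on D(U)={3,4,6,10} D(Y)={3,4,5,7}: no change
Constraint 2 (Z != Y) on D(Z)={4,5,7,8,9,10} D(Y)={3,4,5,7}: no change
Constraint 3 (U != Z) on D(U)={3,4,6,10} D(Z)={4,5,7,8,9,10}: no change
So after constraint 3: D(Y)={3,4,5,7}, size = 4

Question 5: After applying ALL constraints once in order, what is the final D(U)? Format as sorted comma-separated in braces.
Answer: {3,4,6,10}

Derivation:
Constraint 1 (U != Y) on D(U)={3,4,6,10} D(Y)={3,4,5,7}: no change
Constraint 2 (Z != Y) on D(Z)={4,5,7,8,9,10} D(Y)={3,4,5,7}: no change
Constraint 3 (U != Z) on D(U)={3,4,6,10} D(Z)={4,5,7,8,9,10}: no change
So after all 3 constraints: D(U) = {3,4,6,10}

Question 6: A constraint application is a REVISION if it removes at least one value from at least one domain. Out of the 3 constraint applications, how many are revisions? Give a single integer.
Constraint 1 (U != Y) on D(U)={3,4,6,10} D(Y)={3,4,5,7}: no change => not a revision
Constraint 2 (Z != Y) on D(Z)={4,5,7,8,9,10} D(Y)={3,4,5,7}: no change => not a revision
Constraint 3 (U != Z) on D(U)={3,4,6,10} D(Z)={4,5,7,8,9,10}: no change => not a revision
Total revisions = 0

Answer: 0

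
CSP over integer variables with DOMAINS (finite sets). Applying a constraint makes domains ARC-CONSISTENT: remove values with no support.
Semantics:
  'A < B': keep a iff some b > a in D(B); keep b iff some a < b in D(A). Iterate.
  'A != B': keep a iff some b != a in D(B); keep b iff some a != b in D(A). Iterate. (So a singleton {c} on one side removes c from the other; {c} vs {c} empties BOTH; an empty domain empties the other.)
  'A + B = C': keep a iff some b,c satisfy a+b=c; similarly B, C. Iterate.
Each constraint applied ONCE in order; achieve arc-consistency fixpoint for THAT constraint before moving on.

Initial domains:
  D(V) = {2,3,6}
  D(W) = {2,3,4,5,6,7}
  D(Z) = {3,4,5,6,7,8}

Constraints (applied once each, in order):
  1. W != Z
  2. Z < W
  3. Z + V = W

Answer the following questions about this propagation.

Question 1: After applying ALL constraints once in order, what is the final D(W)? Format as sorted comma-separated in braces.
Constraint 1 (W != Z) on D(W)={2,3,4,5,6,7} D(Z)={3,4,5,6,7,8}: no change
Constraint 2 (Z < W) on D(Z)={3,4,5,6,7,8} D(W)={2,3,4,5,6,7}: Z {3,4,5,6,7,8}->{3,4,5,6}; W {2,3,4,5,6,7}->{4,5,6,7}
Constraint 3 (Z + V = W) on D(Z)={3,4,5,6} D(V)={2,3,6} D(W)={4,5,6,7}: Z {3,4,5,6}->{3,4,5}; V {2,3,6}->{2,3}; W {4,5,6,7}->{5,6,7}
So after all 3 constraints: D(W) = {5,6,7}

Answer: {5,6,7}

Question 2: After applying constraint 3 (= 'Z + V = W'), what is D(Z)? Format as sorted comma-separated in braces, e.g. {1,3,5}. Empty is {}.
Constraint 1 (W != Z) on D(W)={2,3,4,5,6,7} D(Z)={3,4,5,6,7,8}: no change
Constraint 2 (Z < W) on D(Z)={3,4,5,6,7,8} D(W)={2,3,4,5,6,7}: Z {3,4,5,6,7,8}->{3,4,5,6}; W {2,3,4,5,6,7}->{4,5,6,7}
Constraint 3 (Z + V = W) on D(Z)={3,4,5,6} D(V)={2,3,6} D(W)={4,5,6,7}: Z {3,4,5,6}->{3,4,5}; V {2,3,6}->{2,3}; W {4,5,6,7}->{5,6,7}
So after constraint 3: D(Z) = {3,4,5}

Answer: {3,4,5}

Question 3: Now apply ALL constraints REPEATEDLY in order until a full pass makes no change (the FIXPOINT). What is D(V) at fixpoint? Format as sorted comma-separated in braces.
pass 0 (initial): D(V)={2,3,6}
pass 1: V {2,3,6}->{2,3}; W {2,3,4,5,6,7}->{5,6,7}; Z {3,4,5,6,7,8}->{3,4,5}
pass 2: no change
Fixpoint after 2 passes: D(V) = {2,3}

Answer: {2,3}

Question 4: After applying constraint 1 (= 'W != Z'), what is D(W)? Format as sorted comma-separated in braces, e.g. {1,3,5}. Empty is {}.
Constraint 1 (W != Z) on D(W)={2,3,4,5,6,7} D(Z)={3,4,5,6,7,8}: no change
So after constraint 1: D(W) = {2,3,4,5,6,7}

Answer: {2,3,4,5,6,7}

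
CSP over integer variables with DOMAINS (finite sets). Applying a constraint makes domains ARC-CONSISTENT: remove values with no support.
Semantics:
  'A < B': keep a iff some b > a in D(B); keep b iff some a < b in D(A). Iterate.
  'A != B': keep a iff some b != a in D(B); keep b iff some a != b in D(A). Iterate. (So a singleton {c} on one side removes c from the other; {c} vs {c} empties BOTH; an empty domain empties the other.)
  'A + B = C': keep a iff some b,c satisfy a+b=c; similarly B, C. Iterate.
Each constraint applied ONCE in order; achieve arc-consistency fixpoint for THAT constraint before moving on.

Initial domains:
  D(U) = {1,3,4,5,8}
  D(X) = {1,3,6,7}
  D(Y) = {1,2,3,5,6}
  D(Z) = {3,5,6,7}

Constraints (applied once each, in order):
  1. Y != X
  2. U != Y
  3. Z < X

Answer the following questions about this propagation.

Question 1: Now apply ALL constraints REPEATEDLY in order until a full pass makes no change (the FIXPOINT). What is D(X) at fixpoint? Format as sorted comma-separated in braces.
pass 0 (initial): D(X)={1,3,6,7}
pass 1: X {1,3,6,7}->{6,7}; Z {3,5,6,7}->{3,5,6}
pass 2: no change
Fixpoint after 2 passes: D(X) = {6,7}

Answer: {6,7}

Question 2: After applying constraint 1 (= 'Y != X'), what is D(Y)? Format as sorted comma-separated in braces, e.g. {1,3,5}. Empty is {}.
Answer: {1,2,3,5,6}

Derivation:
Constraint 1 (Y != X) on D(Y)={1,2,3,5,6} D(X)={1,3,6,7}: no change
So after constraint 1: D(Y) = {1,2,3,5,6}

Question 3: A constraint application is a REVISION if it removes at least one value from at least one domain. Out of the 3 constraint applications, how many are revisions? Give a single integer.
Constraint 1 (Y != X) on D(Y)={1,2,3,5,6} D(X)={1,3,6,7}: no change => not a revision
Constraint 2 (U != Y) on D(U)={1,3,4,5,8} D(Y)={1,2,3,5,6}: no change => not a revision
Constraint 3 (Z < X) on D(Z)={3,5,6,7} D(X)={1,3,6,7}: Z {3,5,6,7}->{3,5,6}; X {1,3,6,7}->{6,7} => REVISION
Total revisions = 1

Answer: 1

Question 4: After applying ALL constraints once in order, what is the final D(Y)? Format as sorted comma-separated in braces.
Constraint 1 (Y != X) on D(Y)={1,2,3,5,6} D(X)={1,3,6,7}: no change
Constraint 2 (U != Y) on D(U)={1,3,4,5,8} D(Y)={1,2,3,5,6}: no change
Constraint 3 (Z < X) on D(Z)={3,5,6,7} D(X)={1,3,6,7}: Z {3,5,6,7}->{3,5,6}; X {1,3,6,7}->{6,7}
So after all 3 constraints: D(Y) = {1,2,3,5,6}

Answer: {1,2,3,5,6}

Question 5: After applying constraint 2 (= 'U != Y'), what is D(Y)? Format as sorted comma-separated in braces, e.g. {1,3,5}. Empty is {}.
Constraint 1 (Y != X) on D(Y)={1,2,3,5,6} D(X)={1,3,6,7}: no change
Constraint 2 (U != Y) on D(U)={1,3,4,5,8} D(Y)={1,2,3,5,6}: no change
So after constraint 2: D(Y) = {1,2,3,5,6}

Answer: {1,2,3,5,6}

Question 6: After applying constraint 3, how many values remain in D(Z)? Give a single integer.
Answer: 3

Derivation:
Constraint 1 (Y != X) on D(Y)={1,2,3,5,6} D(X)={1,3,6,7}: no change
Constraint 2 (U != Y) on D(U)={1,3,4,5,8} D(Y)={1,2,3,5,6}: no change
Constraint 3 (Z < X) on D(Z)={3,5,6,7} D(X)={1,3,6,7}: Z {3,5,6,7}->{3,5,6}; X {1,3,6,7}->{6,7}
So after constraint 3: D(Z)={3,5,6}, size = 3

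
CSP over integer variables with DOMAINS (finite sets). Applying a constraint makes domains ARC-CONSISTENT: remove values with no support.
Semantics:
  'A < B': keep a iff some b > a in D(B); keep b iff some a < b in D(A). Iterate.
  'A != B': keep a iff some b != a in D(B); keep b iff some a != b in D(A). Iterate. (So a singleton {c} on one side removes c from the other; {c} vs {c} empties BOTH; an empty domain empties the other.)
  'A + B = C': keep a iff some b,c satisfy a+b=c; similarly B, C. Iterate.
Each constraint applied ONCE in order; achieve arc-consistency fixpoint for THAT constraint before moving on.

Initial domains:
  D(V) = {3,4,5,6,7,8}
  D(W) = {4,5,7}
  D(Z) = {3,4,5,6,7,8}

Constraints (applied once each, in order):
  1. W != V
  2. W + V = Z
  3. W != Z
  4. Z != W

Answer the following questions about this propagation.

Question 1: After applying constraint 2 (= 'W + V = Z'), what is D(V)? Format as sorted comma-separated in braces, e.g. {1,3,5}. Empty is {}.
Answer: {3,4}

Derivation:
Constraint 1 (W != V) on D(W)={4,5,7} D(V)={3,4,5,6,7,8}: no change
Constraint 2 (W + V = Z) on D(W)={4,5,7} D(V)={3,4,5,6,7,8} D(Z)={3,4,5,6,7,8}: W {4,5,7}->{4,5}; V {3,4,5,6,7,8}->{3,4}; Z {3,4,5,6,7,8}->{7,8}
So after constraint 2: D(V) = {3,4}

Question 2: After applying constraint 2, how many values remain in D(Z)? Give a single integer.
Constraint 1 (W != V) on D(W)={4,5,7} D(V)={3,4,5,6,7,8}: no change
Constraint 2 (W + V = Z) on D(W)={4,5,7} D(V)={3,4,5,6,7,8} D(Z)={3,4,5,6,7,8}: W {4,5,7}->{4,5}; V {3,4,5,6,7,8}->{3,4}; Z {3,4,5,6,7,8}->{7,8}
So after constraint 2: D(Z)={7,8}, size = 2

Answer: 2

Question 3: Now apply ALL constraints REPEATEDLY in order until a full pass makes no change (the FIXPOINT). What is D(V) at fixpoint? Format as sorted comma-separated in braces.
Answer: {3,4}

Derivation:
pass 0 (initial): D(V)={3,4,5,6,7,8}
pass 1: V {3,4,5,6,7,8}->{3,4}; W {4,5,7}->{4,5}; Z {3,4,5,6,7,8}->{7,8}
pass 2: no change
Fixpoint after 2 passes: D(V) = {3,4}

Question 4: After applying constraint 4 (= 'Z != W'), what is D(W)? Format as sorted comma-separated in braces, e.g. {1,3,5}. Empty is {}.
Answer: {4,5}

Derivation:
Constraint 1 (W != V) on D(W)={4,5,7} D(V)={3,4,5,6,7,8}: no change
Constraint 2 (W + V = Z) on D(W)={4,5,7} D(V)={3,4,5,6,7,8} D(Z)={3,4,5,6,7,8}: W {4,5,7}->{4,5}; V {3,4,5,6,7,8}->{3,4}; Z {3,4,5,6,7,8}->{7,8}
Constraint 3 (W != Z) on D(W)={4,5} D(Z)={7,8}: no change
Constraint 4 (Z != W) on D(Z)={7,8} D(W)={4,5}: no change
So after constraint 4: D(W) = {4,5}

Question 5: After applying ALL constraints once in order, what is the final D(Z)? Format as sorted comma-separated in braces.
Answer: {7,8}

Derivation:
Constraint 1 (W != V) on D(W)={4,5,7} D(V)={3,4,5,6,7,8}: no change
Constraint 2 (W + V = Z) on D(W)={4,5,7} D(V)={3,4,5,6,7,8} D(Z)={3,4,5,6,7,8}: W {4,5,7}->{4,5}; V {3,4,5,6,7,8}->{3,4}; Z {3,4,5,6,7,8}->{7,8}
Constraint 3 (W != Z) on D(W)={4,5} D(Z)={7,8}: no change
Constraint 4 (Z != W) on D(Z)={7,8} D(W)={4,5}: no change
So after all 4 constraints: D(Z) = {7,8}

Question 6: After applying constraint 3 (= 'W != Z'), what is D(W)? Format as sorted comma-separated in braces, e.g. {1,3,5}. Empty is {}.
Answer: {4,5}

Derivation:
Constraint 1 (W != V) on D(W)={4,5,7} D(V)={3,4,5,6,7,8}: no change
Constraint 2 (W + V = Z) on D(W)={4,5,7} D(V)={3,4,5,6,7,8} D(Z)={3,4,5,6,7,8}: W {4,5,7}->{4,5}; V {3,4,5,6,7,8}->{3,4}; Z {3,4,5,6,7,8}->{7,8}
Constraint 3 (W != Z) on D(W)={4,5} D(Z)={7,8}: no change
So after constraint 3: D(W) = {4,5}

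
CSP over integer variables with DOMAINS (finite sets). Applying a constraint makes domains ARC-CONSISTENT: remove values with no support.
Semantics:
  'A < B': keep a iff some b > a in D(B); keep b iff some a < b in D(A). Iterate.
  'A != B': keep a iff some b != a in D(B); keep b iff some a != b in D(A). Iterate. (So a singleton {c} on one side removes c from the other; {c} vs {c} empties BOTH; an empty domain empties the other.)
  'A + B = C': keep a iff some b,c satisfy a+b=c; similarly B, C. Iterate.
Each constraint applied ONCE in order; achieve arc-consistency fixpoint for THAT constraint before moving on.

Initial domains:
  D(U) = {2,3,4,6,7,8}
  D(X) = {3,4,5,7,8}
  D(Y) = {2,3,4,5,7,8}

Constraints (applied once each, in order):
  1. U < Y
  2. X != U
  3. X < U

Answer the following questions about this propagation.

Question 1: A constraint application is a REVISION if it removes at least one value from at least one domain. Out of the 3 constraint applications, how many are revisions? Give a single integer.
Answer: 2

Derivation:
Constraint 1 (U < Y) on D(U)={2,3,4,6,7,8} D(Y)={2,3,4,5,7,8}: U {2,3,4,6,7,8}->{2,3,4,6,7}; Y {2,3,4,5,7,8}->{3,4,5,7,8} => REVISION
Constraint 2 (X != U) on D(X)={3,4,5,7,8} D(U)={2,3,4,6,7}: no change => not a revision
Constraint 3 (X < U) on D(X)={3,4,5,7,8} D(U)={2,3,4,6,7}: X {3,4,5,7,8}->{3,4,5}; U {2,3,4,6,7}->{4,6,7} => REVISION
Total revisions = 2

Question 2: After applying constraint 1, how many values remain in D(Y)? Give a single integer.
Constraint 1 (U < Y) on D(U)={2,3,4,6,7,8} D(Y)={2,3,4,5,7,8}: U {2,3,4,6,7,8}->{2,3,4,6,7}; Y {2,3,4,5,7,8}->{3,4,5,7,8}
So after constraint 1: D(Y)={3,4,5,7,8}, size = 5

Answer: 5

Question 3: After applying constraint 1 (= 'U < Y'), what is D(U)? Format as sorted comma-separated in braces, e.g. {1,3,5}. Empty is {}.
Constraint 1 (U < Y) on D(U)={2,3,4,6,7,8} D(Y)={2,3,4,5,7,8}: U {2,3,4,6,7,8}->{2,3,4,6,7}; Y {2,3,4,5,7,8}->{3,4,5,7,8}
So after constraint 1: D(U) = {2,3,4,6,7}

Answer: {2,3,4,6,7}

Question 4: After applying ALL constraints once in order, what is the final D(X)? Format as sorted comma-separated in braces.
Answer: {3,4,5}

Derivation:
Constraint 1 (U < Y) on D(U)={2,3,4,6,7,8} D(Y)={2,3,4,5,7,8}: U {2,3,4,6,7,8}->{2,3,4,6,7}; Y {2,3,4,5,7,8}->{3,4,5,7,8}
Constraint 2 (X != U) on D(X)={3,4,5,7,8} D(U)={2,3,4,6,7}: no change
Constraint 3 (X < U) on D(X)={3,4,5,7,8} D(U)={2,3,4,6,7}: X {3,4,5,7,8}->{3,4,5}; U {2,3,4,6,7}->{4,6,7}
So after all 3 constraints: D(X) = {3,4,5}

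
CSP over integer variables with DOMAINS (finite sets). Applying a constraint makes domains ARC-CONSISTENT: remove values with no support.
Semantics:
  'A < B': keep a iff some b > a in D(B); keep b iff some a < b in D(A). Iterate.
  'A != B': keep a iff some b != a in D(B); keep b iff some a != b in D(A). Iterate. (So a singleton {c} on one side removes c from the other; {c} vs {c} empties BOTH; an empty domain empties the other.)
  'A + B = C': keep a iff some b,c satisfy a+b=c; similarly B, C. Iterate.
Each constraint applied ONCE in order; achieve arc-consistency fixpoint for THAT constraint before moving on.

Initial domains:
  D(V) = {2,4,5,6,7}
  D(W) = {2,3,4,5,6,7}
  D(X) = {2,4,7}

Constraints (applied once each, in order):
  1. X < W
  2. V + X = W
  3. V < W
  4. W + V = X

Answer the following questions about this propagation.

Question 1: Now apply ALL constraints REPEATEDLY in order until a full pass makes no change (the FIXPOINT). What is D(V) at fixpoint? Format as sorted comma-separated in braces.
pass 0 (initial): D(V)={2,4,5,6,7}
pass 1: V {2,4,5,6,7}->{}; W {2,3,4,5,6,7}->{}; X {2,4,7}->{}
pass 2: no change
Fixpoint after 2 passes: D(V) = {}

Answer: {}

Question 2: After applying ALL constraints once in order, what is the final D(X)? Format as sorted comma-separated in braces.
Constraint 1 (X < W) on D(X)={2,4,7} D(W)={2,3,4,5,6,7}: X {2,4,7}->{2,4}; W {2,3,4,5,6,7}->{3,4,5,6,7}
Constraint 2 (V + X = W) on D(V)={2,4,5,6,7} D(X)={2,4} D(W)={3,4,5,6,7}: V {2,4,5,6,7}->{2,4,5}; W {3,4,5,6,7}->{4,6,7}
Constraint 3 (V < W) on D(V)={2,4,5} D(W)={4,6,7}: no change
Constraint 4 (W + V = X) on D(W)={4,6,7} D(V)={2,4,5} D(X)={2,4}: W {4,6,7}->{}; V {2,4,5}->{}; X {2,4}->{}
So after all 4 constraints: D(X) = {}

Answer: {}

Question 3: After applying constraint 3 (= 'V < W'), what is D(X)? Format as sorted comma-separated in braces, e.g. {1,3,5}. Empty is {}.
Constraint 1 (X < W) on D(X)={2,4,7} D(W)={2,3,4,5,6,7}: X {2,4,7}->{2,4}; W {2,3,4,5,6,7}->{3,4,5,6,7}
Constraint 2 (V + X = W) on D(V)={2,4,5,6,7} D(X)={2,4} D(W)={3,4,5,6,7}: V {2,4,5,6,7}->{2,4,5}; W {3,4,5,6,7}->{4,6,7}
Constraint 3 (V < W) on D(V)={2,4,5} D(W)={4,6,7}: no change
So after constraint 3: D(X) = {2,4}

Answer: {2,4}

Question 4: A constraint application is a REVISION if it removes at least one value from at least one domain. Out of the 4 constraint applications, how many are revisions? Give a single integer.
Answer: 3

Derivation:
Constraint 1 (X < W) on D(X)={2,4,7} D(W)={2,3,4,5,6,7}: X {2,4,7}->{2,4}; W {2,3,4,5,6,7}->{3,4,5,6,7} => REVISION
Constraint 2 (V + X = W) on D(V)={2,4,5,6,7} D(X)={2,4} D(W)={3,4,5,6,7}: V {2,4,5,6,7}->{2,4,5}; W {3,4,5,6,7}->{4,6,7} => REVISION
Constraint 3 (V < W) on D(V)={2,4,5} D(W)={4,6,7}: no change => not a revision
Constraint 4 (W + V = X) on D(W)={4,6,7} D(V)={2,4,5} D(X)={2,4}: W {4,6,7}->{}; V {2,4,5}->{}; X {2,4}->{} => REVISION
Total revisions = 3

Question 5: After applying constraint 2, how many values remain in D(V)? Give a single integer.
Constraint 1 (X < W) on D(X)={2,4,7} D(W)={2,3,4,5,6,7}: X {2,4,7}->{2,4}; W {2,3,4,5,6,7}->{3,4,5,6,7}
Constraint 2 (V + X = W) on D(V)={2,4,5,6,7} D(X)={2,4} D(W)={3,4,5,6,7}: V {2,4,5,6,7}->{2,4,5}; W {3,4,5,6,7}->{4,6,7}
So after constraint 2: D(V)={2,4,5}, size = 3

Answer: 3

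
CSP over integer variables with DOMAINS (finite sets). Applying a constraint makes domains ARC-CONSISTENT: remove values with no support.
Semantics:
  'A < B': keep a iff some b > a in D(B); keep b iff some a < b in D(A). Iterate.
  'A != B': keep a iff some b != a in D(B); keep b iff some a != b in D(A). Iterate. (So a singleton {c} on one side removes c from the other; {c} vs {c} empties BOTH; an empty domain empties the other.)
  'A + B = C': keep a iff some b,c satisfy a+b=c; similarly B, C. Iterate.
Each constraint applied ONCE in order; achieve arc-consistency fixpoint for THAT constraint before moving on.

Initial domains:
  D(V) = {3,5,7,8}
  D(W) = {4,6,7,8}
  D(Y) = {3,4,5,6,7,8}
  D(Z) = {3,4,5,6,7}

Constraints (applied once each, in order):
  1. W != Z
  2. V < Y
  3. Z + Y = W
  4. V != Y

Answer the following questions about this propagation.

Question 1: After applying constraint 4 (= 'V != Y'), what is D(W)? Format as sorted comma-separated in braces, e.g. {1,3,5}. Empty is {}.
Constraint 1 (W != Z) on D(W)={4,6,7,8} D(Z)={3,4,5,6,7}: no change
Constraint 2 (V < Y) on D(V)={3,5,7,8} D(Y)={3,4,5,6,7,8}: V {3,5,7,8}->{3,5,7}; Y {3,4,5,6,7,8}->{4,5,6,7,8}
Constraint 3 (Z + Y = W) on D(Z)={3,4,5,6,7} D(Y)={4,5,6,7,8} D(W)={4,6,7,8}: Z {3,4,5,6,7}->{3,4}; Y {4,5,6,7,8}->{4,5}; W {4,6,7,8}->{7,8}
Constraint 4 (V != Y) on D(V)={3,5,7} D(Y)={4,5}: no change
So after constraint 4: D(W) = {7,8}

Answer: {7,8}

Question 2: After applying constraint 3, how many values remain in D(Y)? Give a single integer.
Constraint 1 (W != Z) on D(W)={4,6,7,8} D(Z)={3,4,5,6,7}: no change
Constraint 2 (V < Y) on D(V)={3,5,7,8} D(Y)={3,4,5,6,7,8}: V {3,5,7,8}->{3,5,7}; Y {3,4,5,6,7,8}->{4,5,6,7,8}
Constraint 3 (Z + Y = W) on D(Z)={3,4,5,6,7} D(Y)={4,5,6,7,8} D(W)={4,6,7,8}: Z {3,4,5,6,7}->{3,4}; Y {4,5,6,7,8}->{4,5}; W {4,6,7,8}->{7,8}
So after constraint 3: D(Y)={4,5}, size = 2

Answer: 2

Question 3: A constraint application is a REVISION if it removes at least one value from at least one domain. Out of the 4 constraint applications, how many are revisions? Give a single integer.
Answer: 2

Derivation:
Constraint 1 (W != Z) on D(W)={4,6,7,8} D(Z)={3,4,5,6,7}: no change => not a revision
Constraint 2 (V < Y) on D(V)={3,5,7,8} D(Y)={3,4,5,6,7,8}: V {3,5,7,8}->{3,5,7}; Y {3,4,5,6,7,8}->{4,5,6,7,8} => REVISION
Constraint 3 (Z + Y = W) on D(Z)={3,4,5,6,7} D(Y)={4,5,6,7,8} D(W)={4,6,7,8}: Z {3,4,5,6,7}->{3,4}; Y {4,5,6,7,8}->{4,5}; W {4,6,7,8}->{7,8} => REVISION
Constraint 4 (V != Y) on D(V)={3,5,7} D(Y)={4,5}: no change => not a revision
Total revisions = 2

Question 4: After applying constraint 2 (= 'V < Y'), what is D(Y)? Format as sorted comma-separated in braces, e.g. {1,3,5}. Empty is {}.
Constraint 1 (W != Z) on D(W)={4,6,7,8} D(Z)={3,4,5,6,7}: no change
Constraint 2 (V < Y) on D(V)={3,5,7,8} D(Y)={3,4,5,6,7,8}: V {3,5,7,8}->{3,5,7}; Y {3,4,5,6,7,8}->{4,5,6,7,8}
So after constraint 2: D(Y) = {4,5,6,7,8}

Answer: {4,5,6,7,8}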